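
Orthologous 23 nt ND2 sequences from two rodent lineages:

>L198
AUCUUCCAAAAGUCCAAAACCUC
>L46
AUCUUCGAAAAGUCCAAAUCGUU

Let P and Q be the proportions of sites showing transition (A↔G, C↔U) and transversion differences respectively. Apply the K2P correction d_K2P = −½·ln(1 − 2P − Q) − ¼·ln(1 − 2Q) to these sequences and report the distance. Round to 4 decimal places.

The sequences differ at positions 7 (C/G, transversion), 19 (A/U, transversion), 21 (C/G, transversion), 23 (C/U, transition).
Of the 4 differences, 1 transition and 3 transversions over 23 sites: P = 1/23 = 0.043478, Q = 3/23 = 0.130435.
d = −0.5·ln(0.782609) − 0.25·ln(0.739130) = −0.5·(-0.245122) − 0.25·(-0.302281) = 0.1981.

0.1981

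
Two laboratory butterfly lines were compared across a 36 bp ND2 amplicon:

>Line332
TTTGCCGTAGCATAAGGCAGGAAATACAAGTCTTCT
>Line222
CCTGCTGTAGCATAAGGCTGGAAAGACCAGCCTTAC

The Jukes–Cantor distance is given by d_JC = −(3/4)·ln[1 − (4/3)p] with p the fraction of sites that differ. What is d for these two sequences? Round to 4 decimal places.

The sequences differ at positions 1 (T/C), 2 (T/C), 6 (C/T), 19 (A/T), 25 (T/G), 28 (A/C), 31 (T/C), 35 (C/A), 36 (T/C).
p = 9/36 = 0.250000.
d = −0.75 · ln(1 − (4/3)·0.250000) = −0.75 · ln(0.666667) = −0.75 · (-0.405465) = 0.3041.

0.3041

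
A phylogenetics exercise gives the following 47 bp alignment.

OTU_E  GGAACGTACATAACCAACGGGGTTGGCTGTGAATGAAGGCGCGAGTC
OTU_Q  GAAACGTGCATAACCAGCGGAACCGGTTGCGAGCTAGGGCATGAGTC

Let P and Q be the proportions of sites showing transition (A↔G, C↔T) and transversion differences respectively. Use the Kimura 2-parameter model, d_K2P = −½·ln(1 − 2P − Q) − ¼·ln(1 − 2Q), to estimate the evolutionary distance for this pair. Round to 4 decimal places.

0.4908

Mismatches occur at site 2 (G↔A, transition), site 8 (A↔G, transition), site 17 (A↔G, transition), site 21 (G↔A, transition), site 22 (G↔A, transition), site 23 (T↔C, transition), site 24 (T↔C, transition), site 27 (C↔T, transition), site 30 (T↔C, transition), site 33 (A↔G, transition), site 34 (T↔C, transition), site 35 (G↔T, transversion), site 37 (A↔G, transition), site 41 (G↔A, transition), site 42 (C↔T, transition).
Of the 15 differences, 14 transitions and 1 transversion over 47 sites: P = 14/47 = 0.297872, Q = 1/47 = 0.021277.
d = −0.5·ln(0.382979) − 0.25·ln(0.957446) = −0.5·(-0.959775) − 0.25·(-0.043486) = 0.4908.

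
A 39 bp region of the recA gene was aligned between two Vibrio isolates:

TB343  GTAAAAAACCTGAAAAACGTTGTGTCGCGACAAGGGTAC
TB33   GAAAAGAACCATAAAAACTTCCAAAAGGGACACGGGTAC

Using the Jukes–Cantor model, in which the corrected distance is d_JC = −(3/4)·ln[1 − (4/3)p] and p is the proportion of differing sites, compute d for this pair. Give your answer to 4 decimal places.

0.4408

The sequences differ at positions 2 (T/A), 6 (A/G), 11 (T/A), 12 (G/T), 19 (G/T), 21 (T/C), 22 (G/C), 23 (T/A), 24 (G/A), 25 (T/A), 26 (C/A), 28 (C/G), 33 (A/C).
p = 13/39 = 0.333333.
d = −0.75 · ln(1 − (4/3)·0.333333) = −0.75 · ln(0.555556) = −0.75 · (-0.587786) = 0.4408.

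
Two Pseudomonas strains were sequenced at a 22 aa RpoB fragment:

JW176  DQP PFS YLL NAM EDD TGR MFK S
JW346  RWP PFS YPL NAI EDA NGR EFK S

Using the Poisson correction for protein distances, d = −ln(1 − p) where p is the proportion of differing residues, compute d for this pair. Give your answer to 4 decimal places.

Mismatches occur at site 1 (D/R), site 2 (Q/W), site 8 (L/P), site 12 (M/I), site 15 (D/A), site 16 (T/N), site 19 (M/E).
p = 7/22 = 0.318182.
d = −ln(1 − 0.318182) = −ln(0.681818) = 0.3830.

0.3830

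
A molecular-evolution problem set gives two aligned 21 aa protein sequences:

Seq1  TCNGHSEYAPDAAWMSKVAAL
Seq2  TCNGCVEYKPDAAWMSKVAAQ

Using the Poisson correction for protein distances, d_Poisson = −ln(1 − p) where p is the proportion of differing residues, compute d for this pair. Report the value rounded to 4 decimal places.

The sequences differ at positions 5 (H/C), 6 (S/V), 9 (A/K), 21 (L/Q).
p = 4/21 = 0.190476.
d = −ln(1 − 0.190476) = −ln(0.809524) = 0.2113.

0.2113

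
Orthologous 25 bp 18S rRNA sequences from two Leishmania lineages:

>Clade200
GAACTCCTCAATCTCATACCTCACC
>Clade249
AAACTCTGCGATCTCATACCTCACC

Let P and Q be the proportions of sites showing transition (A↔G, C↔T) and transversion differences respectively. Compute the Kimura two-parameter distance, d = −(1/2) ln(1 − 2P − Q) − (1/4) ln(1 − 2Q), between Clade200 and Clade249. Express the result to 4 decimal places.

0.1851

Mismatches occur at site 1 (G/A, transition), site 7 (C/T, transition), site 8 (T/G, transversion), site 10 (A/G, transition).
Of the 4 differences, 3 transitions and 1 transversion over 25 sites: P = 3/25 = 0.120000, Q = 1/25 = 0.040000.
d = −0.5·ln(0.720000) − 0.25·ln(0.920000) = −0.5·(-0.328504) − 0.25·(-0.083382) = 0.1851.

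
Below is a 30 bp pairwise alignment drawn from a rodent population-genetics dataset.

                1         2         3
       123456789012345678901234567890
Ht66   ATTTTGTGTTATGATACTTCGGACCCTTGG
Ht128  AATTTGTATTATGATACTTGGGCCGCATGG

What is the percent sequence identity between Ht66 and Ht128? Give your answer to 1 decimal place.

80.0%

Differing sites — 2:T/A; 8:G/A; 20:C/G; 23:A/C; 25:C/G; 27:T/A.
24 of the 30 sites match, so the percent identity is 24/30 × 100 = 80.0%.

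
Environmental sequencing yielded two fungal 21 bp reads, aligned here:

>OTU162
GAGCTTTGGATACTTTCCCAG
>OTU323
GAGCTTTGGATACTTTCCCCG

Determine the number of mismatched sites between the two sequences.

Differing sites — 20:A/C.
That gives 1 mismatch out of 21 aligned sites, so the Hamming distance is 1.

1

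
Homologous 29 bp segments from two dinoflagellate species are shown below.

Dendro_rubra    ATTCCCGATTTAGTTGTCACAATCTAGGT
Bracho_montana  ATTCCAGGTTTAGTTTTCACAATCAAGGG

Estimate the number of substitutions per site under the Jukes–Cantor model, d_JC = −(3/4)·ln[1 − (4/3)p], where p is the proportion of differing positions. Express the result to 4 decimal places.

Differing sites — 6:C/A; 8:A/G; 16:G/T; 25:T/A; 29:T/G.
p = 5/29 = 0.172414.
d = −0.75 · ln(1 − (4/3)·0.172414) = −0.75 · ln(0.770115) = −0.75 · (-0.261215) = 0.1959.

0.1959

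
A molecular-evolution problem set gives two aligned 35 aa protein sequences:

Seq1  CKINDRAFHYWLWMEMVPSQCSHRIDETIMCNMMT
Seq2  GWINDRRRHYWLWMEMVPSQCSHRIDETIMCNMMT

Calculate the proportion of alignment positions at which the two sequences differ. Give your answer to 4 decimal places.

Mismatches occur at site 1 (C/G), site 2 (K/W), site 7 (A/R), site 8 (F/R).
There are 4 differences over 35 sites, so p = 4/35 = 0.1143.

0.1143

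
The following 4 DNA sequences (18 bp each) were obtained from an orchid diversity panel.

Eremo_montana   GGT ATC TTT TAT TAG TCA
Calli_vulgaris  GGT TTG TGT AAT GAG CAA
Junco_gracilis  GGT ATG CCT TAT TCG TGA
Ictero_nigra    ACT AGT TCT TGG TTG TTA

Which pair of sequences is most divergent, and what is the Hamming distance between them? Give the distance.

Pairwise Hamming distances:
  Eremo_montana vs Calli_vulgaris: 7
  Eremo_montana vs Junco_gracilis: 5
  Eremo_montana vs Ictero_nigra: 9
  Calli_vulgaris vs Junco_gracilis: 8
  Calli_vulgaris vs Ictero_nigra: 13
  Junco_gracilis vs Ictero_nigra: 9
The largest is 13, between Calli_vulgaris and Ictero_nigra.

13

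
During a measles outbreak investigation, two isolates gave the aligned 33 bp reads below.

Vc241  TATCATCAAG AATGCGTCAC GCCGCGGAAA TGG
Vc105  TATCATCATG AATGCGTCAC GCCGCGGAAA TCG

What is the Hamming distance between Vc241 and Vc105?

2

Differing sites — 9:A/T; 32:G/C.
That gives 2 mismatches out of 33 aligned sites, so the Hamming distance is 2.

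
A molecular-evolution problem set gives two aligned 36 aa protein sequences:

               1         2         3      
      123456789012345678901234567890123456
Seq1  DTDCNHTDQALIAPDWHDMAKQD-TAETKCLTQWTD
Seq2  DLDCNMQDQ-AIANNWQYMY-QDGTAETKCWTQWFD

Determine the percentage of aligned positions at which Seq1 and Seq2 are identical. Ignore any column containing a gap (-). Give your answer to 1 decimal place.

Excluding the 3 gap columns leaves 33 comparable sites.
The sequences differ at positions 2 (T/L), 6 (H/M), 7 (T/Q), 11 (L/A), 14 (P/N), 15 (D/N), 17 (H/Q), 18 (D/Y), 20 (A/Y), 31 (L/W), 35 (T/F).
22 of the 33 comparable sites match, so the percent identity is 22/33 × 100 = 66.7%.

66.7%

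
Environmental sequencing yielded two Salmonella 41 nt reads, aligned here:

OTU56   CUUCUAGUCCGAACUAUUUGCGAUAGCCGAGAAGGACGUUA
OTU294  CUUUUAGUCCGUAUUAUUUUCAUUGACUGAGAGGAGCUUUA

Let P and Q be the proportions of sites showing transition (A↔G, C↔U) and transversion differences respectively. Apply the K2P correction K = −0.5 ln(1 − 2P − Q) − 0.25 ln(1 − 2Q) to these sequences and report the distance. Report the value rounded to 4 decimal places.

0.4388

The sequences differ at positions 4 (C/U, transition), 12 (A/U, transversion), 14 (C/U, transition), 20 (G/U, transversion), 22 (G/A, transition), 23 (A/U, transversion), 25 (A/G, transition), 26 (G/A, transition), 28 (C/U, transition), 33 (A/G, transition), 35 (G/A, transition), 36 (A/G, transition), 38 (G/U, transversion).
Of the 13 differences, 9 transitions and 4 transversions over 41 sites: P = 9/41 = 0.219512, Q = 4/41 = 0.097561.
d = −0.5·ln(0.463415) − 0.25·ln(0.804878) = −0.5·(-0.769132) − 0.25·(-0.217065) = 0.4388.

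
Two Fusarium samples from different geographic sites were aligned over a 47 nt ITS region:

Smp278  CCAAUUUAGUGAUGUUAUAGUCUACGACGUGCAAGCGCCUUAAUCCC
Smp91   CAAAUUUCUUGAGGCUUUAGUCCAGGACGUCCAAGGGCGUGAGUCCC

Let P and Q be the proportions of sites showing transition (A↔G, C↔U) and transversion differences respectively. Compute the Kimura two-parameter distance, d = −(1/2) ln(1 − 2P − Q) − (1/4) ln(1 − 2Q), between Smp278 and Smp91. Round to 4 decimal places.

The sequences differ at positions 2 (C/A, transversion), 8 (A/C, transversion), 9 (G/U, transversion), 13 (U/G, transversion), 15 (U/C, transition), 17 (A/U, transversion), 23 (U/C, transition), 25 (C/G, transversion), 31 (G/C, transversion), 36 (C/G, transversion), 39 (C/G, transversion), 41 (U/G, transversion), 43 (A/G, transition).
Of the 13 differences, 3 transitions and 10 transversions over 47 sites: P = 3/47 = 0.063830, Q = 10/47 = 0.212766.
d = −0.5·ln(0.659574) − 0.25·ln(0.574468) = −0.5·(-0.416161) − 0.25·(-0.554311) = 0.3467.

0.3467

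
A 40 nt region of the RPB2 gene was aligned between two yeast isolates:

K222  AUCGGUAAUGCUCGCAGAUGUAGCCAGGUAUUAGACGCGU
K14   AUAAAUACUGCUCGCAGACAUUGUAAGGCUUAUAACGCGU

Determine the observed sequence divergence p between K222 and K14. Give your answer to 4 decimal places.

0.3500

The sequences differ at positions 3 (C/A), 4 (G/A), 5 (G/A), 8 (A/C), 19 (U/C), 20 (G/A), 22 (A/U), 24 (C/U), 25 (C/A), 29 (U/C), 30 (A/U), 32 (U/A), 33 (A/U), 34 (G/A).
There are 14 differences over 40 sites, so p = 14/40 = 0.3500.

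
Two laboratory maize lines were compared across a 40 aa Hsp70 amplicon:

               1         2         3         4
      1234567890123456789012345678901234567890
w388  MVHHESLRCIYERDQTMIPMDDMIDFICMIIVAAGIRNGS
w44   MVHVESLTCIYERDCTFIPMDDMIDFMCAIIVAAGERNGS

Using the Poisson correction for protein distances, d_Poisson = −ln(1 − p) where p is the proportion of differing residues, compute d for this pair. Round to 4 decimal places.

0.1924

The sequences differ at positions 4 (H/V), 8 (R/T), 15 (Q/C), 17 (M/F), 27 (I/M), 29 (M/A), 36 (I/E).
p = 7/40 = 0.175000.
d = −ln(1 − 0.175000) = −ln(0.825000) = 0.1924.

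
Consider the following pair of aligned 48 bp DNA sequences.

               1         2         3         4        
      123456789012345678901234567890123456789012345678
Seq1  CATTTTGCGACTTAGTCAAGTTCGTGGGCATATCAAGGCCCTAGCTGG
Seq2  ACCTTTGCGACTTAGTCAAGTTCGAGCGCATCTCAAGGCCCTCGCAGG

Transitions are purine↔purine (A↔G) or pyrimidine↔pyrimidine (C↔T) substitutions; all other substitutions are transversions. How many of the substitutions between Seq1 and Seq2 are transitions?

1

The sequences differ at positions 1 (C/A, transversion), 2 (A/C, transversion), 3 (T/C, transition), 25 (T/A, transversion), 27 (G/C, transversion), 32 (A/C, transversion), 43 (A/C, transversion), 46 (T/A, transversion).
Of the 8 differences, 1 transition and 7 transversions, so the answer is 1.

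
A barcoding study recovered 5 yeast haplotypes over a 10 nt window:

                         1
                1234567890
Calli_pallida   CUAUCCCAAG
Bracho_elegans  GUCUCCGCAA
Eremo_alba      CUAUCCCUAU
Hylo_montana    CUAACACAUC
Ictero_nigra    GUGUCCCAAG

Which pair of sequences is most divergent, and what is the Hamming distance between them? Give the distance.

8

Pairwise Hamming distances:
  Calli_pallida vs Bracho_elegans: 5
  Calli_pallida vs Eremo_alba: 2
  Calli_pallida vs Hylo_montana: 4
  Calli_pallida vs Ictero_nigra: 2
  Bracho_elegans vs Eremo_alba: 5
  Bracho_elegans vs Hylo_montana: 8
  Bracho_elegans vs Ictero_nigra: 4
  Eremo_alba vs Hylo_montana: 5
  Eremo_alba vs Ictero_nigra: 4
  Hylo_montana vs Ictero_nigra: 6
The largest is 8, between Bracho_elegans and Hylo_montana.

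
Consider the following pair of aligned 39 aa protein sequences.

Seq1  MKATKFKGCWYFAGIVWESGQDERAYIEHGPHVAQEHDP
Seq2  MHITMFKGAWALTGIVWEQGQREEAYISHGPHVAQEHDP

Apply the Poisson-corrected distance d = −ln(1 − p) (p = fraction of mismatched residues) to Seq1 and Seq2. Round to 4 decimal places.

0.3314

Differing sites — 2:K/H; 3:A/I; 5:K/M; 9:C/A; 11:Y/A; 12:F/L; 13:A/T; 19:S/Q; 22:D/R; 24:R/E; 28:E/S.
p = 11/39 = 0.282051.
d = −ln(1 − 0.282051) = −ln(0.717949) = 0.3314.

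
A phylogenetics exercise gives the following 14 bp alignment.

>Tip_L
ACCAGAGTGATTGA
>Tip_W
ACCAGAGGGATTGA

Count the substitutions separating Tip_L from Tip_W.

The sequences differ at position 8 (T/G).
That gives 1 mismatch out of 14 aligned sites, so the Hamming distance is 1.

1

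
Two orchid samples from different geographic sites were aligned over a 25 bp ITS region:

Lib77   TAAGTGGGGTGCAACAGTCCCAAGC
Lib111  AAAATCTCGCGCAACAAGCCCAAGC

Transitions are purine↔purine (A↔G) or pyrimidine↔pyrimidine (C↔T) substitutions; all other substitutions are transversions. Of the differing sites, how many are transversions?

Mismatches occur at site 1 (T→A, transversion), site 4 (G→A, transition), site 6 (G→C, transversion), site 7 (G→T, transversion), site 8 (G→C, transversion), site 10 (T→C, transition), site 17 (G→A, transition), site 18 (T→G, transversion).
Of the 8 differences, 3 transitions and 5 transversions, so the answer is 5.

5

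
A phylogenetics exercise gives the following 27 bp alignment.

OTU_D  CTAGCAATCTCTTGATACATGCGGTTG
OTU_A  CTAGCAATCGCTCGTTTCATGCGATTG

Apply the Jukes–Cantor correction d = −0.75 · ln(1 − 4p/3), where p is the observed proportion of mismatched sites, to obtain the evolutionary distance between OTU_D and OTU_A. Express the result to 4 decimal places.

0.2127

The sequences differ at positions 10 (T/G), 13 (T/C), 15 (A/T), 17 (A/T), 24 (G/A).
p = 5/27 = 0.185185.
d = −0.75 · ln(1 − (4/3)·0.185185) = −0.75 · ln(0.753087) = −0.75 · (-0.283575) = 0.2127.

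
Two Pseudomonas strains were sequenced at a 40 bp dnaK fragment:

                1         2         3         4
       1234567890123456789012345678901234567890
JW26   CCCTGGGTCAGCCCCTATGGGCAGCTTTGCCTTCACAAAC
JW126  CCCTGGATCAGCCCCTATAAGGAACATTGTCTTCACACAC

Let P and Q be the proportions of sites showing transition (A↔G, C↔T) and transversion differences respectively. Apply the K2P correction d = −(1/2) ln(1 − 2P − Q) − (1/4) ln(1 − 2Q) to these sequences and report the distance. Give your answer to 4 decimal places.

Mismatches occur at site 7 (G↔A, transition), site 19 (G↔A, transition), site 20 (G↔A, transition), site 22 (C↔G, transversion), site 24 (G↔A, transition), site 26 (T↔A, transversion), site 30 (C↔T, transition), site 38 (A↔C, transversion).
Of the 8 differences, 5 transitions and 3 transversions over 40 sites: P = 5/40 = 0.125000, Q = 3/40 = 0.075000.
d = −0.5·ln(0.675000) − 0.25·ln(0.850000) = −0.5·(-0.393043) − 0.25·(-0.162519) = 0.2372.

0.2372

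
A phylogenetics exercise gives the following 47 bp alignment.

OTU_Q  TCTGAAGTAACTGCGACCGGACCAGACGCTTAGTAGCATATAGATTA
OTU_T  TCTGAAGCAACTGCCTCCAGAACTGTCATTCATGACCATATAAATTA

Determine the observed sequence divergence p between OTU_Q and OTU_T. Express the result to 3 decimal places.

0.298

Mismatches occur at site 8 (T/C), site 15 (G/C), site 16 (A/T), site 19 (G/A), site 22 (C/A), site 24 (A/T), site 26 (A/T), site 28 (G/A), site 29 (C/T), site 31 (T/C), site 33 (G/T), site 34 (T/G), site 36 (G/C), site 43 (G/A).
There are 14 differences over 47 sites, so p = 14/47 = 0.298.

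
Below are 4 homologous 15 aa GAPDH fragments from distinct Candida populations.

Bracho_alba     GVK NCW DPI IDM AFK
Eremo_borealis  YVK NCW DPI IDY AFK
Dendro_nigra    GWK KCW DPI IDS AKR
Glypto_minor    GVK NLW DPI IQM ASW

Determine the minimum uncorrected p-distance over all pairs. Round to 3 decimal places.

0.133

Pairwise Hamming distances:
  Bracho_alba vs Eremo_borealis: 2
  Bracho_alba vs Dendro_nigra: 5
  Bracho_alba vs Glypto_minor: 4
  Eremo_borealis vs Dendro_nigra: 6
  Eremo_borealis vs Glypto_minor: 6
  Dendro_nigra vs Glypto_minor: 7
The smallest is 2 mismatches, between Bracho_alba and Eremo_borealis; p = 2/15 = 0.133.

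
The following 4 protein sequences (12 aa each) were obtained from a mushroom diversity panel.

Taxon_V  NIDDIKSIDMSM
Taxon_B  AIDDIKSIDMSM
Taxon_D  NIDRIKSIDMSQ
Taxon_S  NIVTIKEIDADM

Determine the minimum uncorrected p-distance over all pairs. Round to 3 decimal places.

Pairwise Hamming distances:
  Taxon_V vs Taxon_B: 1
  Taxon_V vs Taxon_D: 2
  Taxon_V vs Taxon_S: 5
  Taxon_B vs Taxon_D: 3
  Taxon_B vs Taxon_S: 6
  Taxon_D vs Taxon_S: 6
The smallest is 1 mismatch, between Taxon_V and Taxon_B; p = 1/12 = 0.083.

0.083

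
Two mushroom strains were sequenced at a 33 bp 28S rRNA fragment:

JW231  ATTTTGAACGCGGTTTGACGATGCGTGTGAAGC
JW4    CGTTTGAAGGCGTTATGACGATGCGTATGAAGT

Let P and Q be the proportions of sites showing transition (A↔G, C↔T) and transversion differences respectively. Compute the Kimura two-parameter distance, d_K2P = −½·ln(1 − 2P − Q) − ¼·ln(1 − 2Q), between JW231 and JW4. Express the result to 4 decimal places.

0.2495

The sequences differ at positions 1 (A/C, transversion), 2 (T/G, transversion), 9 (C/G, transversion), 13 (G/T, transversion), 15 (T/A, transversion), 27 (G/A, transition), 33 (C/T, transition).
Of the 7 differences, 2 transitions and 5 transversions over 33 sites: P = 2/33 = 0.060606, Q = 5/33 = 0.151515.
d = −0.5·ln(0.727273) − 0.25·ln(0.696970) = −0.5·(-0.318453) − 0.25·(-0.361013) = 0.2495.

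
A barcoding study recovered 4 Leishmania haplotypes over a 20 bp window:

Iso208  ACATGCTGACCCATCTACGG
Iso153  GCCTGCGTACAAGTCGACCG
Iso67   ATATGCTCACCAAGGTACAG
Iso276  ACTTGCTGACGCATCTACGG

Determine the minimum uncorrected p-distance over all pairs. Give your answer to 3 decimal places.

0.100

Pairwise Hamming distances:
  Iso208 vs Iso153: 9
  Iso208 vs Iso67: 6
  Iso208 vs Iso276: 2
  Iso153 vs Iso67: 11
  Iso153 vs Iso276: 9
  Iso67 vs Iso276: 8
The smallest is 2 mismatches, between Iso208 and Iso276; p = 2/20 = 0.100.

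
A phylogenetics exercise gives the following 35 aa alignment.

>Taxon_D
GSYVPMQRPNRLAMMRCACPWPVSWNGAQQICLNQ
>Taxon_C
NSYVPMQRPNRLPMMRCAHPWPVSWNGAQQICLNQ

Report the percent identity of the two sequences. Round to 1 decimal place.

Differing sites — 1:G/N; 13:A/P; 19:C/H.
32 of the 35 sites match, so the percent identity is 32/35 × 100 = 91.4%.

91.4%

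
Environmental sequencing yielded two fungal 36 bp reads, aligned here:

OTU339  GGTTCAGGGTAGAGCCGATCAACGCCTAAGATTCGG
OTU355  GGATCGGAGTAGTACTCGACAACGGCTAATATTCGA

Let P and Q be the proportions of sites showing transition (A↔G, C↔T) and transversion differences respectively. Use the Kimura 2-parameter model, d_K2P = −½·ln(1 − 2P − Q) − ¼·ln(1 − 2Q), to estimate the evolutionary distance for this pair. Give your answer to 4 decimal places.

The sequences differ at positions 3 (T/A, transversion), 6 (A/G, transition), 8 (G/A, transition), 13 (A/T, transversion), 14 (G/A, transition), 16 (C/T, transition), 17 (G/C, transversion), 18 (A/G, transition), 19 (T/A, transversion), 25 (C/G, transversion), 30 (G/T, transversion), 36 (G/A, transition).
Of the 12 differences, 6 transitions and 6 transversions over 36 sites: P = 6/36 = 0.166667, Q = 6/36 = 0.166667.
d = −0.5·ln(0.499999) − 0.25·ln(0.666666) = −0.5·(-0.693149) − 0.25·(-0.405466) = 0.4479.

0.4479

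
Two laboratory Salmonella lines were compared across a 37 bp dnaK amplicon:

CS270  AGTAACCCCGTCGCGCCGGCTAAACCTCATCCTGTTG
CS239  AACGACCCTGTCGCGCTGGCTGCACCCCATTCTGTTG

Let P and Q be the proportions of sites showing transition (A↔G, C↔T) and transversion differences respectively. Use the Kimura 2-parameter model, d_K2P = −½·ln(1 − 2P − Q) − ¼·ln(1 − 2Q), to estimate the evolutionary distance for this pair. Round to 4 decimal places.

The sequences differ at positions 2 (G/A, transition), 3 (T/C, transition), 4 (A/G, transition), 9 (C/T, transition), 17 (C/T, transition), 22 (A/G, transition), 23 (A/C, transversion), 27 (T/C, transition), 31 (C/T, transition).
Of the 9 differences, 8 transitions and 1 transversion over 37 sites: P = 8/37 = 0.216216, Q = 1/37 = 0.027027.
d = −0.5·ln(0.540541) − 0.25·ln(0.945946) = −0.5·(-0.615185) − 0.25·(-0.055570) = 0.3215.

0.3215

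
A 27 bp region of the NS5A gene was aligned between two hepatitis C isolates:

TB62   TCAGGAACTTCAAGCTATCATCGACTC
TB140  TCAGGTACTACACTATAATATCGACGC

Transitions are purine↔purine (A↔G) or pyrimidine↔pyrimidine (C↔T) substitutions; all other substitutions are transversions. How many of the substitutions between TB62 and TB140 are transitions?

1

Differing sites — 6:A/T (Tv); 10:T/A (Tv); 13:A/C (Tv); 14:G/T (Tv); 15:C/A (Tv); 18:T/A (Tv); 19:C/T (Ti); 26:T/G (Tv).
Of the 8 differences, 1 transition and 7 transversions, so the answer is 1.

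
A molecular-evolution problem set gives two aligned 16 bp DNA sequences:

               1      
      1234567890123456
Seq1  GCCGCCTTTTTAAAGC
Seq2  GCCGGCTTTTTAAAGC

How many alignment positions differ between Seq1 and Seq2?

Differing sites — 5:C/G.
That gives 1 mismatch out of 16 aligned sites, so the Hamming distance is 1.

1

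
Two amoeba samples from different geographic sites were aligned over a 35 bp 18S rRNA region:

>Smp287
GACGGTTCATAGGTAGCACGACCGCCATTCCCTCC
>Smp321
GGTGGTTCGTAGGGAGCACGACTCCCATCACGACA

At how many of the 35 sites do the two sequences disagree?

11

The sequences differ at positions 2 (A/G), 3 (C/T), 9 (A/G), 14 (T/G), 23 (C/T), 24 (G/C), 29 (T/C), 30 (C/A), 32 (C/G), 33 (T/A), 35 (C/A).
That gives 11 mismatches out of 35 aligned sites, so the Hamming distance is 11.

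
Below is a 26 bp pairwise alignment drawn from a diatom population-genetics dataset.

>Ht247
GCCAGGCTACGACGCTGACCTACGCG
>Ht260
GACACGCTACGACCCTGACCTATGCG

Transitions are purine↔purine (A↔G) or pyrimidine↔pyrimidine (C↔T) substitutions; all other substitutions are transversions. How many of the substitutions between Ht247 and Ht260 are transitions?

Mismatches occur at site 2 (C→A, transversion), site 5 (G→C, transversion), site 14 (G→C, transversion), site 23 (C→T, transition).
Of the 4 differences, 1 transition and 3 transversions, so the answer is 1.

1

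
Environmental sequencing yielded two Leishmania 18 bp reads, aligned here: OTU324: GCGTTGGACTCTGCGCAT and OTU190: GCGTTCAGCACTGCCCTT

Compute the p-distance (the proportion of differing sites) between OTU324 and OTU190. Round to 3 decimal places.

Mismatches occur at site 6 (G/C), site 7 (G/A), site 8 (A/G), site 10 (T/A), site 15 (G/C), site 17 (A/T).
There are 6 differences over 18 sites, so p = 6/18 = 0.333.

0.333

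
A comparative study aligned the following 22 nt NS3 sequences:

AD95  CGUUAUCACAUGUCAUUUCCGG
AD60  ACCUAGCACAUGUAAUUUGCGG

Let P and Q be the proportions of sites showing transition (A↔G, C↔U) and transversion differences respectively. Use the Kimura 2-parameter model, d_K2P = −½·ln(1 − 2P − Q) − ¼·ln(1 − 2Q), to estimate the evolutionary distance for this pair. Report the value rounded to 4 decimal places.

The sequences differ at positions 1 (C/A, transversion), 2 (G/C, transversion), 3 (U/C, transition), 6 (U/G, transversion), 14 (C/A, transversion), 19 (C/G, transversion).
Of the 6 differences, 1 transition and 5 transversions over 22 sites: P = 1/22 = 0.045455, Q = 5/22 = 0.227273.
d = −0.5·ln(0.681817) − 0.25·ln(0.545454) = −0.5·(-0.382994) − 0.25·(-0.606137) = 0.3430.

0.3430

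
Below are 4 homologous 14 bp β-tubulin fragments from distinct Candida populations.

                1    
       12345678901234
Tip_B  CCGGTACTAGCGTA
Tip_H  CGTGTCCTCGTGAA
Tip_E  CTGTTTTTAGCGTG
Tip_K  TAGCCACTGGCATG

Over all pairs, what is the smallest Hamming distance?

Pairwise Hamming distances:
  Tip_B vs Tip_H: 6
  Tip_B vs Tip_E: 5
  Tip_B vs Tip_K: 7
  Tip_H vs Tip_E: 9
  Tip_H vs Tip_K: 11
  Tip_E vs Tip_K: 8
The smallest is 5, between Tip_B and Tip_E.

5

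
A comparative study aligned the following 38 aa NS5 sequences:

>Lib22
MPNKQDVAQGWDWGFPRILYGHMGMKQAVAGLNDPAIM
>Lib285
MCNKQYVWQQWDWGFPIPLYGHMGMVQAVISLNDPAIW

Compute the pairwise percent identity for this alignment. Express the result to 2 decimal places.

73.68%

The sequences differ at positions 2 (P/C), 6 (D/Y), 8 (A/W), 10 (G/Q), 17 (R/I), 18 (I/P), 26 (K/V), 30 (A/I), 31 (G/S), 38 (M/W).
28 of the 38 sites match, so the percent identity is 28/38 × 100 = 73.68%.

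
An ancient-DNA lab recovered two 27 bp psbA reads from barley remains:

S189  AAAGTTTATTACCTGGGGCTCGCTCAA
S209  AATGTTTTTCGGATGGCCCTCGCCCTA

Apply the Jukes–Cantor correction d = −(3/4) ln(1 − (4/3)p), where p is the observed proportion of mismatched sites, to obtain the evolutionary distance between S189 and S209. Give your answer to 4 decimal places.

0.5107

The sequences differ at positions 3 (A/T), 8 (A/T), 10 (T/C), 11 (A/G), 12 (C/G), 13 (C/A), 17 (G/C), 18 (G/C), 24 (T/C), 26 (A/T).
p = 10/27 = 0.370370.
d = −0.75 · ln(1 − (4/3)·0.370370) = −0.75 · ln(0.506173) = −0.75 · (-0.680877) = 0.5107.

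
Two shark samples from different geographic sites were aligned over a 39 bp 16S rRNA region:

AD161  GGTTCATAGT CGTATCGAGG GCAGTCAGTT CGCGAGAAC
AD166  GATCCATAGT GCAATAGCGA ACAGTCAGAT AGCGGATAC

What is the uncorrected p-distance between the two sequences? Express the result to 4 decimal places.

Mismatches occur at site 2 (G→A), site 4 (T→C), site 11 (C→G), site 12 (G→C), site 13 (T→A), site 16 (C→A), site 18 (A→C), site 20 (G→A), site 21 (G→A), site 29 (T→A), site 31 (C→A), site 35 (A→G), site 36 (G→A), site 37 (A→T).
There are 14 differences over 39 sites, so p = 14/39 = 0.3590.

0.3590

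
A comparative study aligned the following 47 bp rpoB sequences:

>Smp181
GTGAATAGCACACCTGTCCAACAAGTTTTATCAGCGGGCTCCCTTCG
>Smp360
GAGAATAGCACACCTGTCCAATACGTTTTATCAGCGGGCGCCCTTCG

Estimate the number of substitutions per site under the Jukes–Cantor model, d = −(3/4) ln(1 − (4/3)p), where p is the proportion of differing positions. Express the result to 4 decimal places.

0.0903

Differing sites — 2:T/A; 22:C/T; 24:A/C; 40:T/G.
p = 4/47 = 0.085106.
d = −0.75 · ln(1 − (4/3)·0.085106) = −0.75 · ln(0.886525) = −0.75 · (-0.120446) = 0.0903.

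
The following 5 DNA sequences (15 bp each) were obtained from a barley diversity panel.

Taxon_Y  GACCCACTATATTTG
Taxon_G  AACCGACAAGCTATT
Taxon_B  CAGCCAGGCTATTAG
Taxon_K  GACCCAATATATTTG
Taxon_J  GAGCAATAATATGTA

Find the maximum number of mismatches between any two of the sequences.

Pairwise Hamming distances:
  Taxon_Y vs Taxon_G: 7
  Taxon_Y vs Taxon_B: 6
  Taxon_Y vs Taxon_K: 1
  Taxon_Y vs Taxon_J: 6
  Taxon_G vs Taxon_B: 11
  Taxon_G vs Taxon_K: 8
  Taxon_G vs Taxon_J: 8
  Taxon_B vs Taxon_K: 6
  Taxon_B vs Taxon_J: 8
  Taxon_K vs Taxon_J: 6
The largest is 11, between Taxon_G and Taxon_B.

11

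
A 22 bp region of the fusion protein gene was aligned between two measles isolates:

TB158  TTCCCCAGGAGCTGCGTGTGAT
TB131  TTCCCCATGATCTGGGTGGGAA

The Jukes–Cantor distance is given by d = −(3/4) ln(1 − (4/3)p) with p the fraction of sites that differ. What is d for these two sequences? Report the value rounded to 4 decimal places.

0.2708

Mismatches occur at site 8 (G→T), site 11 (G→T), site 15 (C→G), site 19 (T→G), site 22 (T→A).
p = 5/22 = 0.227273.
d = −0.75 · ln(1 − (4/3)·0.227273) = −0.75 · ln(0.696969) = −0.75 · (-0.361014) = 0.2708.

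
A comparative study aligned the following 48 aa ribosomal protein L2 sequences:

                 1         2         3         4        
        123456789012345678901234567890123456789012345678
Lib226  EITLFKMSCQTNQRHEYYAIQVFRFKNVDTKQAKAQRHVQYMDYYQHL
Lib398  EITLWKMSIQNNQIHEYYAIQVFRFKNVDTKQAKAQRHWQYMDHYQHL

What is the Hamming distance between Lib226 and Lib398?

Differing sites — 5:F/W; 9:C/I; 11:T/N; 14:R/I; 39:V/W; 44:Y/H.
That gives 6 mismatches out of 48 aligned sites, so the Hamming distance is 6.

6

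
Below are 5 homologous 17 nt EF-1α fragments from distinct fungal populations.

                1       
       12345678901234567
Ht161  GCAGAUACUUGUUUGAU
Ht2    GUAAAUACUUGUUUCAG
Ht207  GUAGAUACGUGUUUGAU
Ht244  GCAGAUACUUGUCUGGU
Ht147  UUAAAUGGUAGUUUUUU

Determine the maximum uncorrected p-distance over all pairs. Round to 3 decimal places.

0.529

Pairwise Hamming distances:
  Ht161 vs Ht2: 4
  Ht161 vs Ht207: 2
  Ht161 vs Ht244: 2
  Ht161 vs Ht147: 8
  Ht2 vs Ht207: 4
  Ht2 vs Ht244: 6
  Ht2 vs Ht147: 7
  Ht207 vs Ht244: 4
  Ht207 vs Ht147: 8
  Ht244 vs Ht147: 9
The largest is 9 mismatches, between Ht244 and Ht147; p = 9/17 = 0.529.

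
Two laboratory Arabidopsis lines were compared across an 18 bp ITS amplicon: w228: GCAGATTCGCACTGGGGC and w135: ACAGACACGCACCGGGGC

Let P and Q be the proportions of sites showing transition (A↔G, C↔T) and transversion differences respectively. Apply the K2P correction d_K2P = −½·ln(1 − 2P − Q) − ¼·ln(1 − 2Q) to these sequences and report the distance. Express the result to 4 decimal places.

0.2757

The sequences differ at positions 1 (G/A, transition), 6 (T/C, transition), 7 (T/A, transversion), 13 (T/C, transition).
Of the 4 differences, 3 transitions and 1 transversion over 18 sites: P = 3/18 = 0.166667, Q = 1/18 = 0.055556.
d = −0.5·ln(0.611110) − 0.25·ln(0.888888) = −0.5·(-0.492478) − 0.25·(-0.117784) = 0.2757.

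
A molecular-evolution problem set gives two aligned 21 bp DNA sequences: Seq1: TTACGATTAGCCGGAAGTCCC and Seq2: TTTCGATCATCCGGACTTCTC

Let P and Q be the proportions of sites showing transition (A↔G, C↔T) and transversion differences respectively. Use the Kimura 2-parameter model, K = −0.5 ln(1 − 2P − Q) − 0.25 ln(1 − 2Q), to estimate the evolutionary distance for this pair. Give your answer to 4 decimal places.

0.3597

The sequences differ at positions 3 (A/T, transversion), 8 (T/C, transition), 10 (G/T, transversion), 16 (A/C, transversion), 17 (G/T, transversion), 20 (C/T, transition).
Of the 6 differences, 2 transitions and 4 transversions over 21 sites: P = 2/21 = 0.095238, Q = 4/21 = 0.190476.
d = −0.5·ln(0.619048) − 0.25·ln(0.619048) = −0.5·(-0.479572) − 0.25·(-0.479572) = 0.3597.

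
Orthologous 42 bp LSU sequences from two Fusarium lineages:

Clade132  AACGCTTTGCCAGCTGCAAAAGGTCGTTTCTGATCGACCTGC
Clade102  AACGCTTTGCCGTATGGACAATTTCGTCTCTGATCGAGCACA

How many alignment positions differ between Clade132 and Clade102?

Differing sites — 12:A/G; 13:G/T; 14:C/A; 17:C/G; 19:A/C; 22:G/T; 23:G/T; 28:T/C; 38:C/G; 40:T/A; 41:G/C; 42:C/A.
That gives 12 mismatches out of 42 aligned sites, so the Hamming distance is 12.

12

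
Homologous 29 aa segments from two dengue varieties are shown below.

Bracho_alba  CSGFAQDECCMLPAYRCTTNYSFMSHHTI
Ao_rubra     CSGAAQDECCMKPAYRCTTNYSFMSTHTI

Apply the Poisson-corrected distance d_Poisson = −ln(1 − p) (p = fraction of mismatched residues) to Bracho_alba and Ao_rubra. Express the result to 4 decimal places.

0.1092

Differing sites — 4:F/A; 12:L/K; 26:H/T.
p = 3/29 = 0.103448.
d = −ln(1 − 0.103448) = −ln(0.896552) = 0.1092.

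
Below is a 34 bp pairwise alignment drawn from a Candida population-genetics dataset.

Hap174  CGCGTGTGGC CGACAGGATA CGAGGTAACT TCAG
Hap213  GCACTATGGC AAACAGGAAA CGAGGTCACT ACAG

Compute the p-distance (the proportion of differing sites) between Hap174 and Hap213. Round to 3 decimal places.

Differing sites — 1:C/G; 2:G/C; 3:C/A; 4:G/C; 6:G/A; 11:C/A; 12:G/A; 19:T/A; 27:A/C; 31:T/A.
There are 10 differences over 34 sites, so p = 10/34 = 0.294.

0.294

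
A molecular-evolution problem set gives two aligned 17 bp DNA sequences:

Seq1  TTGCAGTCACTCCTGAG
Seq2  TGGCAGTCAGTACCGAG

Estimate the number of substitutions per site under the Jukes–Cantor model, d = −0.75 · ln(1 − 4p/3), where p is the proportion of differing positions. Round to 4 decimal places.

The sequences differ at positions 2 (T/G), 10 (C/G), 12 (C/A), 14 (T/C).
p = 4/17 = 0.235294.
d = −0.75 · ln(1 − (4/3)·0.235294) = −0.75 · ln(0.686275) = −0.75 · (-0.376477) = 0.2824.

0.2824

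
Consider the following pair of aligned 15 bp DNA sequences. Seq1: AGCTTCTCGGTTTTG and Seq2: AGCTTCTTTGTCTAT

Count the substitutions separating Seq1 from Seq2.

5

The sequences differ at positions 8 (C/T), 9 (G/T), 12 (T/C), 14 (T/A), 15 (G/T).
That gives 5 mismatches out of 15 aligned sites, so the Hamming distance is 5.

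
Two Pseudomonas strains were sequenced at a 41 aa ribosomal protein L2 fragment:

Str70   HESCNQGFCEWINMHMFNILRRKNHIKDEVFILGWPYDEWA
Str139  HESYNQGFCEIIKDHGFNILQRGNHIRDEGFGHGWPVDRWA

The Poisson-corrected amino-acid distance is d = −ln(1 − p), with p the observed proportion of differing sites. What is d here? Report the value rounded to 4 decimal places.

0.3814

Mismatches occur at site 4 (C→Y), site 11 (W→I), site 13 (N→K), site 14 (M→D), site 16 (M→G), site 21 (R→Q), site 23 (K→G), site 27 (K→R), site 30 (V→G), site 32 (I→G), site 33 (L→H), site 37 (Y→V), site 39 (E→R).
p = 13/41 = 0.317073.
d = −ln(1 − 0.317073) = −ln(0.682927) = 0.3814.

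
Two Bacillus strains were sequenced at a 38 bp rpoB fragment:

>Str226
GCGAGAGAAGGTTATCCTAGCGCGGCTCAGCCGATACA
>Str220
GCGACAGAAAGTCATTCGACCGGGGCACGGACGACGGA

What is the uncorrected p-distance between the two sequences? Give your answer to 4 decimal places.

The sequences differ at positions 5 (G/C), 10 (G/A), 13 (T/C), 16 (C/T), 18 (T/G), 20 (G/C), 23 (C/G), 27 (T/A), 29 (A/G), 31 (C/A), 35 (T/C), 36 (A/G), 37 (C/G).
There are 13 differences over 38 sites, so p = 13/38 = 0.3421.

0.3421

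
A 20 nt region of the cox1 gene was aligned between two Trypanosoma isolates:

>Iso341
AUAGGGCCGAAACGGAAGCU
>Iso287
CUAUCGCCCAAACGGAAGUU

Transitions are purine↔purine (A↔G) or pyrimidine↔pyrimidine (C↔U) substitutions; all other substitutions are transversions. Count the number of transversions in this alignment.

4

Differing sites — 1:A/C (Tv); 4:G/U (Tv); 5:G/C (Tv); 9:G/C (Tv); 19:C/U (Ti).
Of the 5 differences, 1 transition and 4 transversions, so the answer is 4.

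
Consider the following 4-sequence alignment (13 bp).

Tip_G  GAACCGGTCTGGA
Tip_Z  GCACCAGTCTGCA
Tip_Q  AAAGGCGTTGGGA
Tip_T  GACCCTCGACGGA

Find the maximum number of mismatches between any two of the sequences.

9

Pairwise Hamming distances:
  Tip_G vs Tip_Z: 3
  Tip_G vs Tip_Q: 6
  Tip_G vs Tip_T: 6
  Tip_Z vs Tip_Q: 8
  Tip_Z vs Tip_T: 8
  Tip_Q vs Tip_T: 9
The largest is 9, between Tip_Q and Tip_T.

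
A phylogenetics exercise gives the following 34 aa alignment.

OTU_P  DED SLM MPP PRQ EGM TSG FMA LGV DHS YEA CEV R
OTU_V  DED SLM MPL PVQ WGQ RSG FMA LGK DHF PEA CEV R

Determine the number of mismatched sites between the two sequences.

8

Differing sites — 9:P/L; 11:R/V; 13:E/W; 15:M/Q; 16:T/R; 24:V/K; 27:S/F; 28:Y/P.
That gives 8 mismatches out of 34 aligned sites, so the Hamming distance is 8.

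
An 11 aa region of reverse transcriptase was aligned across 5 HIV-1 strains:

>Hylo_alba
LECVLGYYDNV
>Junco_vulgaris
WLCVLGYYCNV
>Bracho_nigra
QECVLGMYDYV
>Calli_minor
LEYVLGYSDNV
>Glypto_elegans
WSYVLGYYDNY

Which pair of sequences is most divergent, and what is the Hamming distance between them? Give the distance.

6

Pairwise Hamming distances:
  Hylo_alba vs Junco_vulgaris: 3
  Hylo_alba vs Bracho_nigra: 3
  Hylo_alba vs Calli_minor: 2
  Hylo_alba vs Glypto_elegans: 4
  Junco_vulgaris vs Bracho_nigra: 5
  Junco_vulgaris vs Calli_minor: 5
  Junco_vulgaris vs Glypto_elegans: 4
  Bracho_nigra vs Calli_minor: 5
  Bracho_nigra vs Glypto_elegans: 6
  Calli_minor vs Glypto_elegans: 4
The largest is 6, between Bracho_nigra and Glypto_elegans.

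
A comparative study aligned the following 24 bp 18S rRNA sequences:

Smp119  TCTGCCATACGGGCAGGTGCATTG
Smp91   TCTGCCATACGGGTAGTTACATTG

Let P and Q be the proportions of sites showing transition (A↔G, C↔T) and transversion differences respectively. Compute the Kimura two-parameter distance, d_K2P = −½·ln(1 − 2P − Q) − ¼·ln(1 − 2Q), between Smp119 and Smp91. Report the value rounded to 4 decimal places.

0.1386

Differing sites — 14:C/T (Ti); 17:G/T (Tv); 19:G/A (Ti).
Of the 3 differences, 2 transitions and 1 transversion over 24 sites: P = 2/24 = 0.083333, Q = 1/24 = 0.041667.
d = −0.5·ln(0.791667) − 0.25·ln(0.916666) = −0.5·(-0.233614) − 0.25·(-0.087012) = 0.1386.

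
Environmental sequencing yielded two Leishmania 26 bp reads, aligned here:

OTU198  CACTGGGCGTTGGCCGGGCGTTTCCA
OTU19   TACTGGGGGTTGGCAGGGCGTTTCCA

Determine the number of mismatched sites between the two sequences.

Mismatches occur at site 1 (C→T), site 8 (C→G), site 15 (C→A).
That gives 3 mismatches out of 26 aligned sites, so the Hamming distance is 3.

3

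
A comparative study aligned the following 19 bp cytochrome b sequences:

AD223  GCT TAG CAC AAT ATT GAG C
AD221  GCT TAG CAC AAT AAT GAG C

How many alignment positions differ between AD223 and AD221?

1

The sequences differ at position 14 (T/A).
That gives 1 mismatch out of 19 aligned sites, so the Hamming distance is 1.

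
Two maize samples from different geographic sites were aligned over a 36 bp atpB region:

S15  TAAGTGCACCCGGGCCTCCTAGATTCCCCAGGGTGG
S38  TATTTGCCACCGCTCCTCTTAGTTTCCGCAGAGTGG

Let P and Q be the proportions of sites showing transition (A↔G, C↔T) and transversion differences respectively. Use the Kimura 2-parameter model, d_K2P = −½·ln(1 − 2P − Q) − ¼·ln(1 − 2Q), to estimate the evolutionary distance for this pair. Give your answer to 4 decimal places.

The sequences differ at positions 3 (A/T, transversion), 4 (G/T, transversion), 8 (A/C, transversion), 9 (C/A, transversion), 13 (G/C, transversion), 14 (G/T, transversion), 19 (C/T, transition), 23 (A/T, transversion), 28 (C/G, transversion), 32 (G/A, transition).
Of the 10 differences, 2 transitions and 8 transversions over 36 sites: P = 2/36 = 0.055556, Q = 8/36 = 0.222222.
d = −0.5·ln(0.666666) − 0.25·ln(0.555556) = −0.5·(-0.405466) − 0.25·(-0.587786) = 0.3497.

0.3497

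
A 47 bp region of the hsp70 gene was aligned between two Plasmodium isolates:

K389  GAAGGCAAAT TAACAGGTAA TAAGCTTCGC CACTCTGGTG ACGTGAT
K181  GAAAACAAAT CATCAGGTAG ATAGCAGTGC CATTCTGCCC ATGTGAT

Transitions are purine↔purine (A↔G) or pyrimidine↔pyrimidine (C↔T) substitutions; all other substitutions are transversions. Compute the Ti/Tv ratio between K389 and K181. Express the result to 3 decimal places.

Differing sites — 4:G/A (Ti); 5:G/A (Ti); 11:T/C (Ti); 13:A/T (Tv); 20:A/G (Ti); 21:T/A (Tv); 22:A/T (Tv); 26:T/A (Tv); 27:T/G (Tv); 28:C/T (Ti); 33:C/T (Ti); 38:G/C (Tv); 39:T/C (Ti); 40:G/C (Tv); 42:C/T (Ti).
Of the 15 differences, 8 transitions and 7 transversions, so Ti/Tv = 8/7 = 1.143.

1.143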